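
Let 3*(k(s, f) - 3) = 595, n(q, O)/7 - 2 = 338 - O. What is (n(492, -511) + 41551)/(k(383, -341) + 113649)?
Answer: 142524/341551 ≈ 0.41728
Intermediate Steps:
n(q, O) = 2380 - 7*O (n(q, O) = 14 + 7*(338 - O) = 14 + (2366 - 7*O) = 2380 - 7*O)
k(s, f) = 604/3 (k(s, f) = 3 + (⅓)*595 = 3 + 595/3 = 604/3)
(n(492, -511) + 41551)/(k(383, -341) + 113649) = ((2380 - 7*(-511)) + 41551)/(604/3 + 113649) = ((2380 + 3577) + 41551)/(341551/3) = (5957 + 41551)*(3/341551) = 47508*(3/341551) = 142524/341551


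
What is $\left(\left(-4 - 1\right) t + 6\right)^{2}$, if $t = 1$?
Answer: $1$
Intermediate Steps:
$\left(\left(-4 - 1\right) t + 6\right)^{2} = \left(\left(-4 - 1\right) 1 + 6\right)^{2} = \left(\left(-5\right) 1 + 6\right)^{2} = \left(-5 + 6\right)^{2} = 1^{2} = 1$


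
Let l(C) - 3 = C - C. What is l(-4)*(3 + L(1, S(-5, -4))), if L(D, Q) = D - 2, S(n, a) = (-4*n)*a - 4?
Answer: 6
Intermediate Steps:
l(C) = 3 (l(C) = 3 + (C - C) = 3 + 0 = 3)
S(n, a) = -4 - 4*a*n (S(n, a) = -4*a*n - 4 = -4 - 4*a*n)
L(D, Q) = -2 + D
l(-4)*(3 + L(1, S(-5, -4))) = 3*(3 + (-2 + 1)) = 3*(3 - 1) = 3*2 = 6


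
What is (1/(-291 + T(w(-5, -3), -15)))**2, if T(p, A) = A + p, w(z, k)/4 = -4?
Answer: 1/103684 ≈ 9.6447e-6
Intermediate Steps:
w(z, k) = -16 (w(z, k) = 4*(-4) = -16)
(1/(-291 + T(w(-5, -3), -15)))**2 = (1/(-291 + (-15 - 16)))**2 = (1/(-291 - 31))**2 = (1/(-322))**2 = (-1/322)**2 = 1/103684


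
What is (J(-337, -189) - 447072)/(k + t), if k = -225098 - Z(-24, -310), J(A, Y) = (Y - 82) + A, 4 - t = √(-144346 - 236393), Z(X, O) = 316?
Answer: 100911548800/50810048839 - 447680*I*√380739/50810048839 ≈ 1.9861 - 0.0054367*I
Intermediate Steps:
t = 4 - I*√380739 (t = 4 - √(-144346 - 236393) = 4 - √(-380739) = 4 - I*√380739 ≈ 4.0 - 617.04*I)
J(A, Y) = -82 + A + Y (J(A, Y) = (-82 + Y) + A = -82 + A + Y)
k = -225414 (k = -225098 - 1*316 = -225098 - 316 = -225414)
(J(-337, -189) - 447072)/(k + t) = ((-82 - 337 - 189) - 447072)/(-225414 + (4 - I*√380739)) = (-608 - 447072)/(-225410 - I*√380739) = -447680/(-225410 - I*√380739)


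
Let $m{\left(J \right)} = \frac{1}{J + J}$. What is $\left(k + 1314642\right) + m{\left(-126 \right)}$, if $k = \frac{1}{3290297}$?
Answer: $\frac{1090041779135803}{829154844} \approx 1.3146 \cdot 10^{6}$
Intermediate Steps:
$m{\left(J \right)} = \frac{1}{2 J}$
$k = \frac{1}{3290297} \approx 3.0392 \cdot 10^{-7}$
$\left(k + 1314642\right) + m{\left(-126 \right)} = \left(\frac{1}{3290297} + 1314642\right) + \frac{1}{2 \left(-126\right)} = \frac{4325562628675}{3290297} + \frac{1}{2} \left(- \frac{1}{126}\right) = \frac{4325562628675}{3290297} - \frac{1}{252} = \frac{1090041779135803}{829154844}$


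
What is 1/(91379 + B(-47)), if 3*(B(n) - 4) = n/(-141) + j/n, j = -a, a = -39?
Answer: 423/38654939 ≈ 1.0943e-5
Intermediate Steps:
j = 39 (j = -1*(-39) = 39)
B(n) = 4 + 13/n - n/423 (B(n) = 4 + (n/(-141) + 39/n)/3 = 4 + (n*(-1/141) + 39/n)/3 = 4 + (-n/141 + 39/n)/3 = 4 + (39/n - n/141)/3 = 4 + (13/n - n/423) = 4 + 13/n - n/423)
1/(91379 + B(-47)) = 1/(91379 + (4 + 13/(-47) - 1/423*(-47))) = 1/(91379 + (4 + 13*(-1/47) + ⅑)) = 1/(91379 + (4 - 13/47 + ⅑)) = 1/(91379 + 1622/423) = 1/(38654939/423) = 423/38654939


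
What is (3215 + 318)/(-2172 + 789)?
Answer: -3533/1383 ≈ -2.5546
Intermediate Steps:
(3215 + 318)/(-2172 + 789) = 3533/(-1383) = 3533*(-1/1383) = -3533/1383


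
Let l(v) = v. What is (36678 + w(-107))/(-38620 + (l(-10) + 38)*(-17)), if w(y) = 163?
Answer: -36841/39096 ≈ -0.94232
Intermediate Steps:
(36678 + w(-107))/(-38620 + (l(-10) + 38)*(-17)) = (36678 + 163)/(-38620 + (-10 + 38)*(-17)) = 36841/(-38620 + 28*(-17)) = 36841/(-38620 - 476) = 36841/(-39096) = 36841*(-1/39096) = -36841/39096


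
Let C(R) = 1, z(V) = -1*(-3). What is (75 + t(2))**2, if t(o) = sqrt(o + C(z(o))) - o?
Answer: (73 + sqrt(3))**2 ≈ 5584.9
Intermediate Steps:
z(V) = 3
t(o) = sqrt(1 + o) - o (t(o) = sqrt(o + 1) - o = sqrt(1 + o) - o)
(75 + t(2))**2 = (75 + (sqrt(1 + 2) - 1*2))**2 = (75 + (sqrt(3) - 2))**2 = (75 + (-2 + sqrt(3)))**2 = (73 + sqrt(3))**2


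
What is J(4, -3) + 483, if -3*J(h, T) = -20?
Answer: 1469/3 ≈ 489.67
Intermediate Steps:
J(h, T) = 20/3 (J(h, T) = -⅓*(-20) = 20/3)
J(4, -3) + 483 = 20/3 + 483 = 1469/3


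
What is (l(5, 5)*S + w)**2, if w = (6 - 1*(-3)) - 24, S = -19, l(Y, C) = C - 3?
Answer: 2809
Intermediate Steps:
l(Y, C) = -3 + C
w = -15 (w = (6 + 3) - 24 = 9 - 24 = -15)
(l(5, 5)*S + w)**2 = ((-3 + 5)*(-19) - 15)**2 = (2*(-19) - 15)**2 = (-38 - 15)**2 = (-53)**2 = 2809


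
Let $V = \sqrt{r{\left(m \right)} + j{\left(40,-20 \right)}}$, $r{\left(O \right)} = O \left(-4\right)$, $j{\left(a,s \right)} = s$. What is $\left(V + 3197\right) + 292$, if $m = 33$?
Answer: $3489 + 2 i \sqrt{38} \approx 3489.0 + 12.329 i$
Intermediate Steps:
$r{\left(O \right)} = - 4 O$
$V = 2 i \sqrt{38}$ ($V = \sqrt{\left(-4\right) 33 - 20} = \sqrt{-132 - 20} = \sqrt{-152} = 2 i \sqrt{38} \approx 12.329 i$)
$\left(V + 3197\right) + 292 = \left(2 i \sqrt{38} + 3197\right) + 292 = \left(3197 + 2 i \sqrt{38}\right) + 292 = 3489 + 2 i \sqrt{38}$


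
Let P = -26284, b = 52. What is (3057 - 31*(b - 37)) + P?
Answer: -23692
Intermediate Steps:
(3057 - 31*(b - 37)) + P = (3057 - 31*(52 - 37)) - 26284 = (3057 - 31*15) - 26284 = (3057 - 465) - 26284 = 2592 - 26284 = -23692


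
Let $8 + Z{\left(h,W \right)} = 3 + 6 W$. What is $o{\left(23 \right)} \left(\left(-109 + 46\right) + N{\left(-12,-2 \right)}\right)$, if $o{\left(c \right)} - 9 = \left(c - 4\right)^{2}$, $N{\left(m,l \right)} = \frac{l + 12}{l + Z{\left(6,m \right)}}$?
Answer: $- \frac{1845190}{79} \approx -23357.0$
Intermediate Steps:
$Z{\left(h,W \right)} = -5 + 6 W$ ($Z{\left(h,W \right)} = -8 + \left(3 + 6 W\right) = -5 + 6 W$)
$N{\left(m,l \right)} = \frac{12 + l}{-5 + l + 6 m}$ ($N{\left(m,l \right)} = \frac{l + 12}{l + \left(-5 + 6 m\right)} = \frac{12 + l}{-5 + l + 6 m}$)
$o{\left(c \right)} = 9 + \left(-4 + c\right)^{2}$ ($o{\left(c \right)} = 9 + \left(c - 4\right)^{2} = 9 + \left(-4 + c\right)^{2}$)
$o{\left(23 \right)} \left(\left(-109 + 46\right) + N{\left(-12,-2 \right)}\right) = \left(9 + \left(-4 + 23\right)^{2}\right) \left(\left(-109 + 46\right) + \frac{12 - 2}{-5 - 2 + 6 \left(-12\right)}\right) = \left(9 + 19^{2}\right) \left(-63 + \frac{1}{-5 - 2 - 72} \cdot 10\right) = \left(9 + 361\right) \left(-63 + \frac{1}{-79} \cdot 10\right) = 370 \left(-63 - \frac{10}{79}\right) = 370 \left(- \frac{4987}{79}\right) = - \frac{1845190}{79}$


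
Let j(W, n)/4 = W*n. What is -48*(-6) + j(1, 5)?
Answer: 308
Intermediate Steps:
j(W, n) = 4*W*n (j(W, n) = 4*(W*n) = 4*W*n)
-48*(-6) + j(1, 5) = -48*(-6) + 4*1*5 = 288 + 20 = 308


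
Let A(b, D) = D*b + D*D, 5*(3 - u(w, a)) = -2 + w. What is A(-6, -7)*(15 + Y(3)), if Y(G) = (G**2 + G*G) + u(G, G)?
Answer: 16289/5 ≈ 3257.8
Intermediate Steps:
u(w, a) = 17/5 - w/5 (u(w, a) = 3 - (-2 + w)/5 = 3 + (2/5 - w/5) = 17/5 - w/5)
A(b, D) = D**2 + D*b (A(b, D) = D*b + D**2 = D**2 + D*b)
Y(G) = 17/5 + 2*G**2 - G/5 (Y(G) = (G**2 + G*G) + (17/5 - G/5) = (G**2 + G**2) + (17/5 - G/5) = 2*G**2 + (17/5 - G/5) = 17/5 + 2*G**2 - G/5)
A(-6, -7)*(15 + Y(3)) = (-7*(-7 - 6))*(15 + (17/5 + 2*3**2 - 1/5*3)) = (-7*(-13))*(15 + (17/5 + 2*9 - 3/5)) = 91*(15 + (17/5 + 18 - 3/5)) = 91*(15 + 104/5) = 91*(179/5) = 16289/5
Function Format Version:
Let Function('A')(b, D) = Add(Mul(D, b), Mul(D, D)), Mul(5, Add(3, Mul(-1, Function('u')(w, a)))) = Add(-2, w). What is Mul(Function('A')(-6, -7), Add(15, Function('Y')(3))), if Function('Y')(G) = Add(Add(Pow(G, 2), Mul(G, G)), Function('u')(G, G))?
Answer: Rational(16289, 5) ≈ 3257.8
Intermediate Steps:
Function('u')(w, a) = Add(Rational(17, 5), Mul(Rational(-1, 5), w)) (Function('u')(w, a) = Add(3, Mul(Rational(-1, 5), Add(-2, w))) = Add(3, Add(Rational(2, 5), Mul(Rational(-1, 5), w))) = Add(Rational(17, 5), Mul(Rational(-1, 5), w)))
Function('A')(b, D) = Add(Pow(D, 2), Mul(D, b)) (Function('A')(b, D) = Add(Mul(D, b), Pow(D, 2)) = Add(Pow(D, 2), Mul(D, b)))
Function('Y')(G) = Add(Rational(17, 5), Mul(2, Pow(G, 2)), Mul(Rational(-1, 5), G)) (Function('Y')(G) = Add(Add(Pow(G, 2), Mul(G, G)), Add(Rational(17, 5), Mul(Rational(-1, 5), G))) = Add(Add(Pow(G, 2), Pow(G, 2)), Add(Rational(17, 5), Mul(Rational(-1, 5), G))) = Add(Mul(2, Pow(G, 2)), Add(Rational(17, 5), Mul(Rational(-1, 5), G))) = Add(Rational(17, 5), Mul(2, Pow(G, 2)), Mul(Rational(-1, 5), G)))
Mul(Function('A')(-6, -7), Add(15, Function('Y')(3))) = Mul(Mul(-7, Add(-7, -6)), Add(15, Add(Rational(17, 5), Mul(2, Pow(3, 2)), Mul(Rational(-1, 5), 3)))) = Mul(Mul(-7, -13), Add(15, Add(Rational(17, 5), Mul(2, 9), Rational(-3, 5)))) = Mul(91, Add(15, Add(Rational(17, 5), 18, Rational(-3, 5)))) = Mul(91, Add(15, Rational(104, 5))) = Mul(91, Rational(179, 5)) = Rational(16289, 5)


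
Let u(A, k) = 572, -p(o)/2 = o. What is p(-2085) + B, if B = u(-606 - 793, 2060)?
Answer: 4742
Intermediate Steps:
p(o) = -2*o
B = 572
p(-2085) + B = -2*(-2085) + 572 = 4170 + 572 = 4742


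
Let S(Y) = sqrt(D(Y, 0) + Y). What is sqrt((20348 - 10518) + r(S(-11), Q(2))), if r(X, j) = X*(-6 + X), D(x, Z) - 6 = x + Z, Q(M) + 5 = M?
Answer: sqrt(9814 - 24*I) ≈ 99.066 - 0.121*I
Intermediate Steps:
Q(M) = -5 + M
D(x, Z) = 6 + Z + x (D(x, Z) = 6 + (x + Z) = 6 + (Z + x) = 6 + Z + x)
S(Y) = sqrt(6 + 2*Y) (S(Y) = sqrt((6 + 0 + Y) + Y) = sqrt((6 + Y) + Y) = sqrt(6 + 2*Y))
sqrt((20348 - 10518) + r(S(-11), Q(2))) = sqrt((20348 - 10518) + sqrt(6 + 2*(-11))*(-6 + sqrt(6 + 2*(-11)))) = sqrt(9830 + sqrt(6 - 22)*(-6 + sqrt(6 - 22))) = sqrt(9830 + sqrt(-16)*(-6 + sqrt(-16))) = sqrt(9830 + (4*I)*(-6 + 4*I)) = sqrt(9830 + 4*I*(-6 + 4*I))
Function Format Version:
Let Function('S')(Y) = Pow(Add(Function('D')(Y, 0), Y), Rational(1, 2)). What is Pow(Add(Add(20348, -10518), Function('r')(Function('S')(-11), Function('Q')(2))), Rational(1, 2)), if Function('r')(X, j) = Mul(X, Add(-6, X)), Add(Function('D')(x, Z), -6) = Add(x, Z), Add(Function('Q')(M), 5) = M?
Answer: Pow(Add(9814, Mul(-24, I)), Rational(1, 2)) ≈ Add(99.066, Mul(-0.121, I))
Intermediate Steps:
Function('Q')(M) = Add(-5, M)
Function('D')(x, Z) = Add(6, Z, x) (Function('D')(x, Z) = Add(6, Add(x, Z)) = Add(6, Add(Z, x)) = Add(6, Z, x))
Function('S')(Y) = Pow(Add(6, Mul(2, Y)), Rational(1, 2)) (Function('S')(Y) = Pow(Add(Add(6, 0, Y), Y), Rational(1, 2)) = Pow(Add(Add(6, Y), Y), Rational(1, 2)) = Pow(Add(6, Mul(2, Y)), Rational(1, 2)))
Pow(Add(Add(20348, -10518), Function('r')(Function('S')(-11), Function('Q')(2))), Rational(1, 2)) = Pow(Add(Add(20348, -10518), Mul(Pow(Add(6, Mul(2, -11)), Rational(1, 2)), Add(-6, Pow(Add(6, Mul(2, -11)), Rational(1, 2))))), Rational(1, 2)) = Pow(Add(9830, Mul(Pow(Add(6, -22), Rational(1, 2)), Add(-6, Pow(Add(6, -22), Rational(1, 2))))), Rational(1, 2)) = Pow(Add(9830, Mul(Pow(-16, Rational(1, 2)), Add(-6, Pow(-16, Rational(1, 2))))), Rational(1, 2)) = Pow(Add(9830, Mul(Mul(4, I), Add(-6, Mul(4, I)))), Rational(1, 2)) = Pow(Add(9830, Mul(4, I, Add(-6, Mul(4, I)))), Rational(1, 2))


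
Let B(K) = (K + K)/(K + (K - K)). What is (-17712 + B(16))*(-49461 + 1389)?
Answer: 851355120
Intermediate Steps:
B(K) = 2 (B(K) = (2*K)/(K + 0) = (2*K)/K = 2)
(-17712 + B(16))*(-49461 + 1389) = (-17712 + 2)*(-49461 + 1389) = -17710*(-48072) = 851355120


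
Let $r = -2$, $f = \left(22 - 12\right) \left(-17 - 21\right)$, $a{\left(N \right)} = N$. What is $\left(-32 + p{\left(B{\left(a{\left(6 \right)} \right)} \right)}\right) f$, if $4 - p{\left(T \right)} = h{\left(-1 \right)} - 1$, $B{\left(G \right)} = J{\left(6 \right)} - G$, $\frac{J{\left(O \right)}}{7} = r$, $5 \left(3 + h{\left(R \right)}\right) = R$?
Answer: $9044$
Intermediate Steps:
$f = -380$ ($f = 10 \left(-38\right) = -380$)
$h{\left(R \right)} = -3 + \frac{R}{5}$
$J{\left(O \right)} = -14$ ($J{\left(O \right)} = 7 \left(-2\right) = -14$)
$B{\left(G \right)} = -14 - G$
$p{\left(T \right)} = \frac{41}{5}$ ($p{\left(T \right)} = 4 - \left(\left(-3 + \frac{1}{5} \left(-1\right)\right) - 1\right) = 4 - \left(\left(-3 - \frac{1}{5}\right) - 1\right) = 4 - \left(- \frac{16}{5} - 1\right) = 4 - - \frac{21}{5} = 4 + \frac{21}{5} = \frac{41}{5}$)
$\left(-32 + p{\left(B{\left(a{\left(6 \right)} \right)} \right)}\right) f = \left(-32 + \frac{41}{5}\right) \left(-380\right) = \left(- \frac{119}{5}\right) \left(-380\right) = 9044$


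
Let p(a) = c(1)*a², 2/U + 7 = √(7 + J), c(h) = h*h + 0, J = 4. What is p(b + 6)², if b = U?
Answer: 131835356/130321 - 4904880*√11/130321 ≈ 886.79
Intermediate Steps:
c(h) = h² (c(h) = h² + 0 = h²)
U = 2/(-7 + √11) (U = 2/(-7 + √(7 + 4)) = 2/(-7 + √11) ≈ -0.54298)
b = -7/19 - √11/19 ≈ -0.54298
p(a) = a² (p(a) = 1²*a² = 1*a² = a²)
p(b + 6)² = (((-7/19 - √11/19) + 6)²)² = ((107/19 - √11/19)²)² = (107/19 - √11/19)⁴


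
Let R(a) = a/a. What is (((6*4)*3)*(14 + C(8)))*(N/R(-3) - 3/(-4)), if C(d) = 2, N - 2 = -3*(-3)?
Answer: 13536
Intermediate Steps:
N = 11 (N = 2 - 3*(-3) = 2 + 9 = 11)
R(a) = 1
(((6*4)*3)*(14 + C(8)))*(N/R(-3) - 3/(-4)) = (((6*4)*3)*(14 + 2))*(11/1 - 3/(-4)) = ((24*3)*16)*(11*1 - 3*(-1/4)) = (72*16)*(11 + 3/4) = 1152*(47/4) = 13536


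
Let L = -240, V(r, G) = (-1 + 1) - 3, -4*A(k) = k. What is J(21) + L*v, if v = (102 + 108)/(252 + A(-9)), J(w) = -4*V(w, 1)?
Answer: -21044/113 ≈ -186.23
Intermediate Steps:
A(k) = -k/4
V(r, G) = -3 (V(r, G) = 0 - 3 = -3)
J(w) = 12 (J(w) = -4*(-3) = 12)
v = 280/339 (v = (102 + 108)/(252 - ¼*(-9)) = 210/(252 + 9/4) = 210/(1017/4) = 210*(4/1017) = 280/339 ≈ 0.82596)
J(21) + L*v = 12 - 240*280/339 = 12 - 22400/113 = -21044/113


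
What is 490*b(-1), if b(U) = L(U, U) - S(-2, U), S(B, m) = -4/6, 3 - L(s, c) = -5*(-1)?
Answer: -1960/3 ≈ -653.33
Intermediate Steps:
L(s, c) = -2 (L(s, c) = 3 - (-5)*(-1) = 3 - 1*5 = 3 - 5 = -2)
S(B, m) = -⅔ (S(B, m) = -4*⅙ = -⅔)
b(U) = -4/3 (b(U) = -2 - 1*(-⅔) = -2 + ⅔ = -4/3)
490*b(-1) = 490*(-4/3) = -1960/3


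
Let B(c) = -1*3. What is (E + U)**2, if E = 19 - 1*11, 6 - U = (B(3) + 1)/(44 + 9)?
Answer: 553536/2809 ≈ 197.06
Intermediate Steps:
B(c) = -3
U = 320/53 (U = 6 - (-3 + 1)/(44 + 9) = 6 - (-2)/53 = 6 - 1*(-2/53) = 6 + 2/53 = 320/53 ≈ 6.0377)
E = 8 (E = 19 - 11 = 8)
(E + U)**2 = (8 + 320/53)**2 = (744/53)**2 = 553536/2809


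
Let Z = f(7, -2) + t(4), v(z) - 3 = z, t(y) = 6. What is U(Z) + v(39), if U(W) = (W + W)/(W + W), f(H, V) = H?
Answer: 43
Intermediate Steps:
v(z) = 3 + z
Z = 13 (Z = 7 + 6 = 13)
U(W) = 1 (U(W) = (2*W)/((2*W)) = (2*W)*(1/(2*W)) = 1)
U(Z) + v(39) = 1 + (3 + 39) = 1 + 42 = 43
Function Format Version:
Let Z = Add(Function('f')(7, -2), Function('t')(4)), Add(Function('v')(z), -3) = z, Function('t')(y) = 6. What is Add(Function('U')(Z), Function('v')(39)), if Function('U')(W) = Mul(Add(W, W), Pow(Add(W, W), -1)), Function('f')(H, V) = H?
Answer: 43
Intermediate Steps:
Function('v')(z) = Add(3, z)
Z = 13 (Z = Add(7, 6) = 13)
Function('U')(W) = 1 (Function('U')(W) = Mul(Mul(2, W), Pow(Mul(2, W), -1)) = Mul(Mul(2, W), Mul(Rational(1, 2), Pow(W, -1))) = 1)
Add(Function('U')(Z), Function('v')(39)) = Add(1, Add(3, 39)) = Add(1, 42) = 43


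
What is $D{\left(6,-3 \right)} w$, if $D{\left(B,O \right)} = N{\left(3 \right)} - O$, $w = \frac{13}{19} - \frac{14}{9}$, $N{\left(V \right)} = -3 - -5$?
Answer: $- \frac{745}{171} \approx -4.3567$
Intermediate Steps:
$N{\left(V \right)} = 2$ ($N{\left(V \right)} = -3 + 5 = 2$)
$w = - \frac{149}{171}$ ($w = 13 \cdot \frac{1}{19} - \frac{14}{9} = \frac{13}{19} - \frac{14}{9} = - \frac{149}{171} \approx -0.87134$)
$D{\left(B,O \right)} = 2 - O$
$D{\left(6,-3 \right)} w = \left(2 - -3\right) \left(- \frac{149}{171}\right) = \left(2 + 3\right) \left(- \frac{149}{171}\right) = 5 \left(- \frac{149}{171}\right) = - \frac{745}{171}$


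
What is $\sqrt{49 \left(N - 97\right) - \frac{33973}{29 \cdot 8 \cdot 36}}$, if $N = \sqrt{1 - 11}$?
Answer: $\frac{\sqrt{-2304399682 + 23736384 i \sqrt{10}}}{696} \approx 1.1232 + 68.981 i$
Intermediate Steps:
$N = i \sqrt{10}$ ($N = \sqrt{1 - 11} = \sqrt{-10} = i \sqrt{10} \approx 3.1623 i$)
$\sqrt{49 \left(N - 97\right) - \frac{33973}{29 \cdot 8 \cdot 36}} = \sqrt{49 \left(i \sqrt{10} - 97\right) - \frac{33973}{29 \cdot 8 \cdot 36}} = \sqrt{49 \left(-97 + i \sqrt{10}\right) - \frac{33973}{232 \cdot 36}} = \sqrt{\left(-4753 + 49 i \sqrt{10}\right) - \frac{33973}{8352}} = \sqrt{- \frac{39731029}{8352} + 49 i \sqrt{10}}$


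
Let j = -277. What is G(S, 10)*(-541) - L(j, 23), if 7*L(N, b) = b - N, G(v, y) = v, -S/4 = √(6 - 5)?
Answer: 14848/7 ≈ 2121.1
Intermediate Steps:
S = -4 (S = -4*√(6 - 5) = -4*√1 = -4*1 = -4)
L(N, b) = -N/7 + b/7 (L(N, b) = (b - N)/7 = -N/7 + b/7)
G(S, 10)*(-541) - L(j, 23) = -4*(-541) - (-⅐*(-277) + (⅐)*23) = 2164 - (277/7 + 23/7) = 2164 - 1*300/7 = 2164 - 300/7 = 14848/7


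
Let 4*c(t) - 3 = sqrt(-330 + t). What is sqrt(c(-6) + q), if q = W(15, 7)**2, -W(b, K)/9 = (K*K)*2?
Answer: sqrt(3111699 + 4*I*sqrt(21))/2 ≈ 882.0 + 0.0025978*I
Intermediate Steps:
W(b, K) = -18*K**2 (W(b, K) = -9*K*K*2 = -9*K**2*2 = -18*K**2)
c(t) = 3/4 + sqrt(-330 + t)/4
q = 777924 (q = (-18*7**2)**2 = (-18*49)**2 = (-882)**2 = 777924)
sqrt(c(-6) + q) = sqrt((3/4 + sqrt(-330 - 6)/4) + 777924) = sqrt((3/4 + sqrt(-336)/4) + 777924) = sqrt((3/4 + (4*I*sqrt(21))/4) + 777924) = sqrt((3/4 + I*sqrt(21)) + 777924) = sqrt(3111699/4 + I*sqrt(21))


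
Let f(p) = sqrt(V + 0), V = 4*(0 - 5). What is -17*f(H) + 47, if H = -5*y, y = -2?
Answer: 47 - 34*I*sqrt(5) ≈ 47.0 - 76.026*I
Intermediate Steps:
V = -20 (V = 4*(-5) = -20)
H = 10 (H = -5*(-2) = 10)
f(p) = 2*I*sqrt(5) (f(p) = sqrt(-20 + 0) = sqrt(-20) = 2*I*sqrt(5))
-17*f(H) + 47 = -34*I*sqrt(5) + 47 = 47 - 34*I*sqrt(5)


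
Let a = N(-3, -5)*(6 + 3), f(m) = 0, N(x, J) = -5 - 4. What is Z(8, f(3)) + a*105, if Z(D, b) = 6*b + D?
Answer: -8497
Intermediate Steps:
N(x, J) = -9
a = -81 (a = -9*(6 + 3) = -9*9 = -81)
Z(D, b) = D + 6*b
Z(8, f(3)) + a*105 = (8 + 6*0) - 81*105 = (8 + 0) - 8505 = 8 - 8505 = -8497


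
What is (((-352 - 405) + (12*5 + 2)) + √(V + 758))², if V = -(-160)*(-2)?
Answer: (695 - √438)² ≈ 4.5437e+5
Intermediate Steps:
V = -320 (V = -32*10 = -320)
(((-352 - 405) + (12*5 + 2)) + √(V + 758))² = (((-352 - 405) + (12*5 + 2)) + √(-320 + 758))² = ((-757 + (60 + 2)) + √438)² = ((-757 + 62) + √438)² = (-695 + √438)²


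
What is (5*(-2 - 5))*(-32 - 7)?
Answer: 1365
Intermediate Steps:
(5*(-2 - 5))*(-32 - 7) = (5*(-7))*(-39) = -35*(-39) = 1365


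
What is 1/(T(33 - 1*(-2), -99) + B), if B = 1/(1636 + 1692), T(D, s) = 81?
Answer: 3328/269569 ≈ 0.012346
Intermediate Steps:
B = 1/3328 ≈ 0.00030048
1/(T(33 - 1*(-2), -99) + B) = 1/(81 + 1/3328) = 1/(269569/3328) = 3328/269569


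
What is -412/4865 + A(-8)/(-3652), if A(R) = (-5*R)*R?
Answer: 13044/4441745 ≈ 0.0029367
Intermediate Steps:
A(R) = -5*R²
-412/4865 + A(-8)/(-3652) = -412/4865 - 5*(-8)²/(-3652) = -412*1/4865 - 5*64*(-1/3652) = -412/4865 - 320*(-1/3652) = -412/4865 + 80/913 = 13044/4441745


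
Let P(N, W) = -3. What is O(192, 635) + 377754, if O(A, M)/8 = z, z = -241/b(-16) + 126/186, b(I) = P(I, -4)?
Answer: 35191394/93 ≈ 3.7840e+5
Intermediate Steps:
b(I) = -3
z = 7534/93 (z = -241/(-3) + 126/186 = -241*(-1/3) + 126*(1/186) = 241/3 + 21/31 = 7534/93 ≈ 81.011)
O(A, M) = 60272/93 (O(A, M) = 8*(7534/93) = 60272/93)
O(192, 635) + 377754 = 60272/93 + 377754 = 35191394/93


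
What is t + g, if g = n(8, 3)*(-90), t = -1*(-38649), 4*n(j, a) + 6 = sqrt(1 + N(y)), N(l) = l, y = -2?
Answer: 38784 - 45*I/2 ≈ 38784.0 - 22.5*I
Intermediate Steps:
n(j, a) = -3/2 + I/4 (n(j, a) = -3/2 + sqrt(1 - 2)/4 = -3/2 + sqrt(-1)/4 = -3/2 + I/4)
t = 38649
g = 135 - 45*I/2 (g = (-3/2 + I/4)*(-90) = 135 - 45*I/2 ≈ 135.0 - 22.5*I)
t + g = 38649 + (135 - 45*I/2) = 38784 - 45*I/2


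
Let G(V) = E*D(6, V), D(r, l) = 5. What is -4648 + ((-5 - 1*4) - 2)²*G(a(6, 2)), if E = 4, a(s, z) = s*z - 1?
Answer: -2228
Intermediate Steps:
a(s, z) = -1 + s*z
G(V) = 20 (G(V) = 4*5 = 20)
-4648 + ((-5 - 1*4) - 2)²*G(a(6, 2)) = -4648 + ((-5 - 1*4) - 2)²*20 = -4648 + ((-5 - 4) - 2)²*20 = -4648 + (-9 - 2)²*20 = -4648 + (-11)²*20 = -4648 + 121*20 = -4648 + 2420 = -2228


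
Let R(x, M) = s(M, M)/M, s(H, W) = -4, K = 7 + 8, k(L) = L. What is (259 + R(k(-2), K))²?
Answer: 15062161/225 ≈ 66943.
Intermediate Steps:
K = 15
R(x, M) = -4/M
(259 + R(k(-2), K))² = (259 - 4/15)² = (3881/15)² = 15062161/225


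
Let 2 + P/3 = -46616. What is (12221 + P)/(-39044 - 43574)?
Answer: 127633/82618 ≈ 1.5449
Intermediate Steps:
P = -139854 (P = -6 + 3*(-46616) = -6 - 139848 = -139854)
(12221 + P)/(-39044 - 43574) = (12221 - 139854)/(-39044 - 43574) = -127633/(-82618) = -127633*(-1/82618) = 127633/82618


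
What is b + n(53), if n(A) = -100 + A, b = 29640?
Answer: 29593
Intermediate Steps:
b + n(53) = 29640 + (-100 + 53) = 29640 - 47 = 29593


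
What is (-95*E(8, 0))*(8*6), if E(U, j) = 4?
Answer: -18240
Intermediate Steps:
(-95*E(8, 0))*(8*6) = (-95*4)*(8*6) = -380*48 = -18240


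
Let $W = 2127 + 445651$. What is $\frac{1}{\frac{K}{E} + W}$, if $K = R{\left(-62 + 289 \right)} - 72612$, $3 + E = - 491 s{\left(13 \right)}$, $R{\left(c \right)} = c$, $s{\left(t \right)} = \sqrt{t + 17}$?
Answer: $\frac{3238518793383}{1450137365786633159} - \frac{35541035 \sqrt{30}}{1450137365786633159} \approx 2.2331 \cdot 10^{-6}$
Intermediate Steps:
$s{\left(t \right)} = \sqrt{17 + t}$
$E = -3 - 491 \sqrt{30}$ ($E = -3 - 491 \sqrt{17 + 13} = -3 - 491 \sqrt{30} \approx -2692.3$)
$K = -72385$ ($K = \left(-62 + 289\right) - 72612 = 227 - 72612 = -72385$)
$W = 447778$
$\frac{1}{\frac{K}{E} + W} = \frac{1}{- \frac{72385}{-3 - 491 \sqrt{30}} + 447778} = \frac{1}{447778 - \frac{72385}{-3 - 491 \sqrt{30}}}$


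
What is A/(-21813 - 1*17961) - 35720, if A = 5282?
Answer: -710366281/19887 ≈ -35720.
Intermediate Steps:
A/(-21813 - 1*17961) - 35720 = 5282/(-21813 - 1*17961) - 35720 = 5282/(-21813 - 17961) - 35720 = 5282/(-39774) - 35720 = 5282*(-1/39774) - 35720 = -2641/19887 - 35720 = -710366281/19887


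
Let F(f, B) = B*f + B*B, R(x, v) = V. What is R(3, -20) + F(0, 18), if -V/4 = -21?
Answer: 408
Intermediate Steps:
V = 84 (V = -4*(-21) = 84)
R(x, v) = 84
F(f, B) = B² + B*f (F(f, B) = B*f + B² = B² + B*f)
R(3, -20) + F(0, 18) = 84 + 18*(18 + 0) = 84 + 18*18 = 84 + 324 = 408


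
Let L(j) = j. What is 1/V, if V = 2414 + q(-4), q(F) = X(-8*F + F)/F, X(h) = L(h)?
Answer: 1/2407 ≈ 0.00041546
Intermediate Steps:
X(h) = h
q(F) = -7 (q(F) = (-8*F + F)/F = (-7*F)/F = -7)
V = 2407 (V = 2414 - 7 = 2407)
1/V = 1/2407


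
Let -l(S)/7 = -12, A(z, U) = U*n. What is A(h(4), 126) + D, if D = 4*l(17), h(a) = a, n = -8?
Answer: -672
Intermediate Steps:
A(z, U) = -8*U (A(z, U) = U*(-8) = -8*U)
l(S) = 84 (l(S) = -7*(-12) = 84)
D = 336 (D = 4*84 = 336)
A(h(4), 126) + D = -8*126 + 336 = -1008 + 336 = -672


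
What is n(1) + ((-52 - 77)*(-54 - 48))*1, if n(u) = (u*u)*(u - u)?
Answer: 13158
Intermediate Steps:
n(u) = 0 (n(u) = u²*0 = 0)
n(1) + ((-52 - 77)*(-54 - 48))*1 = 0 + ((-52 - 77)*(-54 - 48))*1 = 0 - 129*(-102)*1 = 0 + 13158*1 = 0 + 13158 = 13158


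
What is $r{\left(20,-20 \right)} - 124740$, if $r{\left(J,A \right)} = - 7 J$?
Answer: $-124880$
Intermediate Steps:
$r{\left(20,-20 \right)} - 124740 = \left(-7\right) 20 - 124740 = -140 - 124740 = -124880$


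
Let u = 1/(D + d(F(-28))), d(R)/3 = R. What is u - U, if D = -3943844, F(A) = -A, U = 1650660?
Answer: -6509806881601/3943760 ≈ -1.6507e+6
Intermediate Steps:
d(R) = 3*R
u = -1/3943760 (u = 1/(-3943844 + 3*(-1*(-28))) = 1/(-3943844 + 3*28) = 1/(-3943844 + 84) = 1/(-3943760) = -1/3943760 ≈ -2.5357e-7)
u - U = -1/3943760 - 1*1650660 = -1/3943760 - 1650660 = -6509806881601/3943760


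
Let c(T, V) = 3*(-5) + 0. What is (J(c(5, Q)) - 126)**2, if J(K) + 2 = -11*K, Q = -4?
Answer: 1369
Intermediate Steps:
c(T, V) = -15 (c(T, V) = -15 + 0 = -15)
J(K) = -2 - 11*K
(J(c(5, Q)) - 126)**2 = ((-2 - 11*(-15)) - 126)**2 = ((-2 + 165) - 126)**2 = (163 - 126)**2 = 37**2 = 1369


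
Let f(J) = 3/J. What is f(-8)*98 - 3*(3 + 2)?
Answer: -207/4 ≈ -51.750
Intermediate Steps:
f(-8)*98 - 3*(3 + 2) = (3/(-8))*98 - 3*(3 + 2) = (3*(-⅛))*98 - 3*5 = -3/8*98 - 15 = -147/4 - 15 = -207/4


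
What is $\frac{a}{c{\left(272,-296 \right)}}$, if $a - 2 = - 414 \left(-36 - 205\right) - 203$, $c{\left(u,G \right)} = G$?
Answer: $- \frac{99573}{296} \approx -336.4$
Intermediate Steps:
$a = 99573$ ($a = 2 - \left(203 + 414 \left(-36 - 205\right)\right) = 2 - -99571 = 2 + \left(99774 - 203\right) = 2 + 99571 = 99573$)
$\frac{a}{c{\left(272,-296 \right)}} = \frac{99573}{-296} = 99573 \left(- \frac{1}{296}\right) = - \frac{99573}{296}$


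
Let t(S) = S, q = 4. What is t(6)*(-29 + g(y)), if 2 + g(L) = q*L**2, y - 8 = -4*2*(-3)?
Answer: 24390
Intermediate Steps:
y = 32 (y = 8 - 4*2*(-3) = 8 - 8*(-3) = 8 + 24 = 32)
g(L) = -2 + 4*L**2
t(6)*(-29 + g(y)) = 6*(-29 + (-2 + 4*32**2)) = 6*(-29 + (-2 + 4*1024)) = 6*(-29 + (-2 + 4096)) = 6*(-29 + 4094) = 6*4065 = 24390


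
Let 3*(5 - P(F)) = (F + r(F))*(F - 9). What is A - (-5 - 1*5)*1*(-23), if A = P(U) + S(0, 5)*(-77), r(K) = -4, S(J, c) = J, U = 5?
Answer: -671/3 ≈ -223.67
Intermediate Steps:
P(F) = 5 - (-9 + F)*(-4 + F)/3 (P(F) = 5 - (F - 4)*(F - 9)/3 = 5 - (-4 + F)*(-9 + F)/3 = 5 - (-9 + F)*(-4 + F)/3)
A = 19/3 (A = (-7 - ⅓*5² + (13/3)*5) + 0*(-77) = (-7 - ⅓*25 + 65/3) + 0 = (-7 - 25/3 + 65/3) + 0 = 19/3 + 0 = 19/3 ≈ 6.3333)
A - (-5 - 1*5)*1*(-23) = 19/3 - (-5 - 1*5)*1*(-23) = 19/3 - (-5 - 5)*1*(-23) = 19/3 - (-10*1)*(-23) = 19/3 - (-10)*(-23) = 19/3 - 1*230 = 19/3 - 230 = -671/3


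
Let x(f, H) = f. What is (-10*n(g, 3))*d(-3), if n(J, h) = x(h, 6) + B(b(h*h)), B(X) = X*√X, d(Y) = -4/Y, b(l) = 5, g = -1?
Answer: -40 - 200*√5/3 ≈ -189.07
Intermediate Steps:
B(X) = X^(3/2)
n(J, h) = h + 5*√5 (n(J, h) = h + 5^(3/2) = h + 5*√5)
(-10*n(g, 3))*d(-3) = (-10*(3 + 5*√5))*(-4/(-3)) = (-30 - 50*√5)*(-4*(-⅓)) = (-30 - 50*√5)*(4/3) = -40 - 200*√5/3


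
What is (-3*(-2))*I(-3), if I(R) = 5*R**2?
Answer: 270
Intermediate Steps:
(-3*(-2))*I(-3) = (-3*(-2))*(5*(-3)**2) = 6*(5*9) = 6*45 = 270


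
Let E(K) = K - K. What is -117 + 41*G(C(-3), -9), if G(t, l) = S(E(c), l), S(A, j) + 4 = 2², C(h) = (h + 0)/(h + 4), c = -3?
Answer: -117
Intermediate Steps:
E(K) = 0
C(h) = h/(4 + h)
S(A, j) = 0 (S(A, j) = -4 + 2² = -4 + 4 = 0)
G(t, l) = 0
-117 + 41*G(C(-3), -9) = -117 + 41*0 = -117 + 0 = -117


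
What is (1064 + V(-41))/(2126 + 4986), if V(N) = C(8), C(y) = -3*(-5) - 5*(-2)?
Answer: 1089/7112 ≈ 0.15312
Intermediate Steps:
C(y) = 25 (C(y) = 15 + 10 = 25)
V(N) = 25
(1064 + V(-41))/(2126 + 4986) = (1064 + 25)/(2126 + 4986) = 1089/7112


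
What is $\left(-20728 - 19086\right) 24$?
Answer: $-955536$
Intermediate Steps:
$\left(-20728 - 19086\right) 24 = \left(-39814\right) 24 = -955536$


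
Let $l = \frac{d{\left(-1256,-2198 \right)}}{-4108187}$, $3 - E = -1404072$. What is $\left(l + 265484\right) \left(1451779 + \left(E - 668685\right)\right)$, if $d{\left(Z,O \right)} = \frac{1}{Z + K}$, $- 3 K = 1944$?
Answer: $\frac{267170756919142272081}{460116944} \approx 5.8066 \cdot 10^{11}$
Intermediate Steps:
$K = -648$ ($K = \left(- \frac{1}{3}\right) 1944 = -648$)
$E = 1404075$ ($E = 3 - -1404072 = 3 + 1404072 = 1404075$)
$d{\left(Z,O \right)} = \frac{1}{-648 + Z}$ ($d{\left(Z,O \right)} = \frac{1}{Z - 648} = \frac{1}{-648 + Z}$)
$l = \frac{1}{7821988048}$ ($l = \frac{1}{\left(-648 - 1256\right) \left(-4108187\right)} = \frac{1}{-1904} \left(- \frac{1}{4108187}\right) = \left(- \frac{1}{1904}\right) \left(- \frac{1}{4108187}\right) = \frac{1}{7821988048} \approx 1.2784 \cdot 10^{-10}$)
$\left(l + 265484\right) \left(1451779 + \left(E - 668685\right)\right) = \left(\frac{1}{7821988048} + 265484\right) \left(1451779 + \left(1404075 - 668685\right)\right) = \frac{2076612674935233 \left(1451779 + 735390\right)}{7821988048} = \frac{2076612674935233}{7821988048} \cdot 2187169 = \frac{267170756919142272081}{460116944}$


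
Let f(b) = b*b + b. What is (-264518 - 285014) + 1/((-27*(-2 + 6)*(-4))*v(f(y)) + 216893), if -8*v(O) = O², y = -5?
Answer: -107319752875/195293 ≈ -5.4953e+5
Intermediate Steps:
f(b) = b + b² (f(b) = b² + b = b + b²)
v(O) = -O²/8
(-264518 - 285014) + 1/((-27*(-2 + 6)*(-4))*v(f(y)) + 216893) = (-264518 - 285014) + 1/((-27*(-2 + 6)*(-4))*(-25*(1 - 5)²/8) + 216893) = -549532 + 1/((-108*(-4))*(-(-5*(-4))²/8) + 216893) = -549532 + 1/((-27*(-16))*(-⅛*20²) + 216893) = -549532 + 1/(432*(-⅛*400) + 216893) = -549532 + 1/(432*(-50) + 216893) = -549532 + 1/(-21600 + 216893) = -549532 + 1/195293 = -107319752875/195293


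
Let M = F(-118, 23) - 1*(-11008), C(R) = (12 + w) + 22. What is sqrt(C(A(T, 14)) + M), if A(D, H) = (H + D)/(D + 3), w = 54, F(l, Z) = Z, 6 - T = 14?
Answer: sqrt(11119) ≈ 105.45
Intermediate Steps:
T = -8 (T = 6 - 1*14 = 6 - 14 = -8)
A(D, H) = (D + H)/(3 + D)
C(R) = 88 (C(R) = (12 + 54) + 22 = 66 + 22 = 88)
M = 11031 (M = 23 - 1*(-11008) = 23 + 11008 = 11031)
sqrt(C(A(T, 14)) + M) = sqrt(88 + 11031) = sqrt(11119)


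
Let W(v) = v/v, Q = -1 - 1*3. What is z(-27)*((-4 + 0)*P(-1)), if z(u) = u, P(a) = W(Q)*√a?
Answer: 108*I ≈ 108.0*I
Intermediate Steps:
Q = -4 (Q = -1 - 3 = -4)
W(v) = 1
P(a) = √a (P(a) = 1*√a = √a)
z(-27)*((-4 + 0)*P(-1)) = -27*(-4 + 0)*√(-1) = -(-108)*I = 108*I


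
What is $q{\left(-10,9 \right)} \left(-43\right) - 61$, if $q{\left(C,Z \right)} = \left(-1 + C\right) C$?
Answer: $-4791$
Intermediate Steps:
$q{\left(C,Z \right)} = C \left(-1 + C\right)$
$q{\left(-10,9 \right)} \left(-43\right) - 61 = - 10 \left(-1 - 10\right) \left(-43\right) - 61 = \left(-10\right) \left(-11\right) \left(-43\right) - 61 = 110 \left(-43\right) - 61 = -4730 - 61 = -4791$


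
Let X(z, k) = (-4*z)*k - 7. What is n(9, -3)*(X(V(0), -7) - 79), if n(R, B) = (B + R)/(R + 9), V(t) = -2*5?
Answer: -122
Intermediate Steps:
V(t) = -10
n(R, B) = (B + R)/(9 + R)
X(z, k) = -7 - 4*k*z (X(z, k) = -4*k*z - 7 = -7 - 4*k*z)
n(9, -3)*(X(V(0), -7) - 79) = ((-3 + 9)/(9 + 9))*((-7 - 4*(-7)*(-10)) - 79) = (6/18)*((-7 - 280) - 79) = ((1/18)*6)*(-287 - 79) = (⅓)*(-366) = -122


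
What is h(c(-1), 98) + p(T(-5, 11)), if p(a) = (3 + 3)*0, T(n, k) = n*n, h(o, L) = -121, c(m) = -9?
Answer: -121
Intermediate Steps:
T(n, k) = n²
p(a) = 0 (p(a) = 6*0 = 0)
h(c(-1), 98) + p(T(-5, 11)) = -121 + 0 = -121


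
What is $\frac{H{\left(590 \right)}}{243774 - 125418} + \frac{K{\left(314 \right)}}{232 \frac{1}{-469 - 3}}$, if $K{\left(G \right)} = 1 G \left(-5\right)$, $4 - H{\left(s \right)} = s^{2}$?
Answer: $\frac{130395494}{40861} \approx 3191.2$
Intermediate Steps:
$H{\left(s \right)} = 4 - s^{2}$
$K{\left(G \right)} = - 5 G$ ($K{\left(G \right)} = G \left(-5\right) = - 5 G$)
$\frac{H{\left(590 \right)}}{243774 - 125418} + \frac{K{\left(314 \right)}}{232 \frac{1}{-469 - 3}} = \frac{4 - 590^{2}}{243774 - 125418} + \frac{\left(-5\right) 314}{232 \frac{1}{-469 - 3}} = \frac{4 - 348100}{118356} - \frac{1570}{232 \frac{1}{-472}} = \left(4 - 348100\right) \frac{1}{118356} - \frac{1570}{232 \left(- \frac{1}{472}\right)} = \left(-348096\right) \frac{1}{118356} - \frac{1570}{- \frac{29}{59}} = - \frac{4144}{1409} - - \frac{92630}{29} = - \frac{4144}{1409} + \frac{92630}{29} = \frac{130395494}{40861}$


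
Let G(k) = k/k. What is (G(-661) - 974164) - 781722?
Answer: -1755885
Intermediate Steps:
G(k) = 1
(G(-661) - 974164) - 781722 = (1 - 974164) - 781722 = -974163 - 781722 = -1755885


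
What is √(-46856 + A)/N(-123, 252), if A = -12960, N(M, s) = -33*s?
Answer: -I*√14954/4158 ≈ -0.02941*I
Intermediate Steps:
√(-46856 + A)/N(-123, 252) = √(-46856 - 12960)/((-33*252)) = √(-59816)/(-8316) = (2*I*√14954)*(-1/8316) = -I*√14954/4158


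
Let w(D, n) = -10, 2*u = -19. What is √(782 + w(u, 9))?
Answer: 2*√193 ≈ 27.785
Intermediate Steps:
u = -19/2 (u = (½)*(-19) = -19/2 ≈ -9.5000)
√(782 + w(u, 9)) = √(782 - 10) = √772 = 2*√193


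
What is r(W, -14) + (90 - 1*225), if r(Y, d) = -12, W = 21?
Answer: -147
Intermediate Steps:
r(W, -14) + (90 - 1*225) = -12 + (90 - 1*225) = -12 + (90 - 225) = -12 - 135 = -147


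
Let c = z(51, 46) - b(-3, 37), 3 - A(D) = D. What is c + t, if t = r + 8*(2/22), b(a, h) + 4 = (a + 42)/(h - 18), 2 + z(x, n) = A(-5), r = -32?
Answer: -4875/209 ≈ -23.325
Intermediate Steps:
A(D) = 3 - D
z(x, n) = 6 (z(x, n) = -2 + (3 - 1*(-5)) = -2 + (3 + 5) = -2 + 8 = 6)
b(a, h) = -4 + (42 + a)/(-18 + h) (b(a, h) = -4 + (a + 42)/(h - 18) = -4 + (42 + a)/(-18 + h))
t = -344/11 (t = -32 + 8*(2/22) = -32 + 8*(2*(1/22)) = -32 + 8*(1/11) = -32 + 8/11 = -344/11 ≈ -31.273)
c = 151/19 (c = 6 - (114 - 3 - 4*37)/(-18 + 37) = 6 - (114 - 3 - 148)/19 = 6 - (-37)/19 = 6 - 1*(-37/19) = 6 + 37/19 = 151/19 ≈ 7.9474)
c + t = 151/19 - 344/11 = -4875/209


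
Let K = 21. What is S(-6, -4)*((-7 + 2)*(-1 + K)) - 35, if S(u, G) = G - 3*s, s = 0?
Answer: 365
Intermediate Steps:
S(u, G) = G (S(u, G) = G - 3*0 = G + 0 = G)
S(-6, -4)*((-7 + 2)*(-1 + K)) - 35 = -4*(-7 + 2)*(-1 + 21) - 35 = -(-20)*20 - 35 = -4*(-100) - 35 = 400 - 35 = 365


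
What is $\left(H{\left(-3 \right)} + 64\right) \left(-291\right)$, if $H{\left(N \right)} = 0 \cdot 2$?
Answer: $-18624$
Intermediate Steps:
$H{\left(N \right)} = 0$
$\left(H{\left(-3 \right)} + 64\right) \left(-291\right) = \left(0 + 64\right) \left(-291\right) = 64 \left(-291\right) = -18624$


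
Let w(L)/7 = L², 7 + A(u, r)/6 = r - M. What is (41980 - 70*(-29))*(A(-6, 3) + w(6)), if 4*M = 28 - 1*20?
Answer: 9506160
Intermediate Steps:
M = 2 (M = (28 - 1*20)/4 = (28 - 20)/4 = (¼)*8 = 2)
A(u, r) = -54 + 6*r (A(u, r) = -42 + 6*(r - 1*2) = -42 + 6*(r - 2) = -42 + 6*(-2 + r) = -42 + (-12 + 6*r) = -54 + 6*r)
w(L) = 7*L²
(41980 - 70*(-29))*(A(-6, 3) + w(6)) = (41980 - 70*(-29))*((-54 + 6*3) + 7*6²) = (41980 + 2030)*((-54 + 18) + 7*36) = 44010*(-36 + 252) = 44010*216 = 9506160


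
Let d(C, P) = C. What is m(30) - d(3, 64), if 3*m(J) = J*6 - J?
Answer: 47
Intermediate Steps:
m(J) = 5*J/3 (m(J) = (J*6 - J)/3 = (6*J - J)/3 = (5*J)/3 = 5*J/3)
m(30) - d(3, 64) = (5/3)*30 - 1*3 = 50 - 3 = 47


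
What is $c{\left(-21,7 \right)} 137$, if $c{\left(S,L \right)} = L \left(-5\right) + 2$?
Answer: $-4521$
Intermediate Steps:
$c{\left(S,L \right)} = 2 - 5 L$ ($c{\left(S,L \right)} = - 5 L + 2 = 2 - 5 L$)
$c{\left(-21,7 \right)} 137 = \left(2 - 35\right) 137 = \left(-33\right) 137 = -4521$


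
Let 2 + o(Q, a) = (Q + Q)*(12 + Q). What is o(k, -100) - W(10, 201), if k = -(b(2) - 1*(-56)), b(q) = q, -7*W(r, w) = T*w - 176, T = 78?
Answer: 52840/7 ≈ 7548.6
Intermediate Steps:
W(r, w) = 176/7 - 78*w/7 (W(r, w) = -(78*w - 176)/7 = -(-176 + 78*w)/7 = 176/7 - 78*w/7)
k = -58 (k = -(2 - 1*(-56)) = -(2 + 56) = -1*58 = -58)
o(Q, a) = -2 + 2*Q*(12 + Q) (o(Q, a) = -2 + (Q + Q)*(12 + Q) = -2 + (2*Q)*(12 + Q) = -2 + 2*Q*(12 + Q))
o(k, -100) - W(10, 201) = (-2 + 2*(-58)² + 24*(-58)) - (176/7 - 78/7*201) = (-2 + 2*3364 - 1392) - (176/7 - 15678/7) = (-2 + 6728 - 1392) - 1*(-15502/7) = 5334 + 15502/7 = 52840/7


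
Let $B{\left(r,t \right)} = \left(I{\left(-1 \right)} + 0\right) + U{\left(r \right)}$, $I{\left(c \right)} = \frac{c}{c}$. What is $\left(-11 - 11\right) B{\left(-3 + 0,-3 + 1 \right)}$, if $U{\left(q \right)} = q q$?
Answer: $-220$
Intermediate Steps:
$I{\left(c \right)} = 1$
$U{\left(q \right)} = q^{2}$
$B{\left(r,t \right)} = 1 + r^{2}$ ($B{\left(r,t \right)} = \left(1 + 0\right) + r^{2} = 1 + r^{2}$)
$\left(-11 - 11\right) B{\left(-3 + 0,-3 + 1 \right)} = \left(-11 - 11\right) \left(1 + \left(-3 + 0\right)^{2}\right) = - 22 \left(1 + \left(-3\right)^{2}\right) = - 22 \left(1 + 9\right) = \left(-22\right) 10 = -220$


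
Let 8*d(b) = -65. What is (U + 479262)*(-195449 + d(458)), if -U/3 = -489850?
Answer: -761818381371/2 ≈ -3.8091e+11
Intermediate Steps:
U = 1469550 (U = -3*(-489850) = 1469550)
d(b) = -65/8 (d(b) = (⅛)*(-65) = -65/8)
(U + 479262)*(-195449 + d(458)) = (1469550 + 479262)*(-195449 - 65/8) = 1948812*(-1563657/8) = -761818381371/2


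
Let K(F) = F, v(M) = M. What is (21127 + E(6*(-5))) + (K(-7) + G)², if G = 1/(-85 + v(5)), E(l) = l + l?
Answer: 135143521/6400 ≈ 21116.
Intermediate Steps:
E(l) = 2*l
G = -1/80 (G = 1/(-85 + 5) = 1/(-80) = -1/80 ≈ -0.012500)
(21127 + E(6*(-5))) + (K(-7) + G)² = (21127 + 2*(6*(-5))) + (-7 - 1/80)² = (21127 + 2*(-30)) + (-561/80)² = (21127 - 60) + 314721/6400 = 21067 + 314721/6400 = 135143521/6400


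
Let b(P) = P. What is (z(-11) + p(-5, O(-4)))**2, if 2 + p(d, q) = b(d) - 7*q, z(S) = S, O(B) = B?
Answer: 100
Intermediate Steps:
p(d, q) = -2 + d - 7*q (p(d, q) = -2 + (d - 7*q) = -2 + d - 7*q)
(z(-11) + p(-5, O(-4)))**2 = (-11 + (-2 - 5 - 7*(-4)))**2 = (-11 + (-2 - 5 + 28))**2 = (-11 + 21)**2 = 10**2 = 100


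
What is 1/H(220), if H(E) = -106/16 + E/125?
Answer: -200/973 ≈ -0.20555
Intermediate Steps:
H(E) = -53/8 + E/125 (H(E) = -106*1/16 + E*(1/125) = -53/8 + E/125)
1/H(220) = 1/(-53/8 + (1/125)*220) = 1/(-53/8 + 44/25) = 1/(-973/200) = -200/973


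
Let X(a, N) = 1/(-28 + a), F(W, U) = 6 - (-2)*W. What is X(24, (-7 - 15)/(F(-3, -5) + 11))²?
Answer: 1/16 ≈ 0.062500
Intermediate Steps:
F(W, U) = 6 + 2*W
X(24, (-7 - 15)/(F(-3, -5) + 11))² = (1/(-28 + 24))² = (1/(-4))² = (-¼)² = 1/16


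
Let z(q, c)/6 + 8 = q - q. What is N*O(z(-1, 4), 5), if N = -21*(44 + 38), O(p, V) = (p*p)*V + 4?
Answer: -19844328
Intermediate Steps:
z(q, c) = -48 (z(q, c) = -48 + 6*(q - q) = -48 + 6*0 = -48 + 0 = -48)
O(p, V) = 4 + V*p² (O(p, V) = p²*V + 4 = V*p² + 4 = 4 + V*p²)
N = -1722 (N = -21*82 = -1722)
N*O(z(-1, 4), 5) = -1722*(4 + 5*(-48)²) = -1722*(4 + 5*2304) = -1722*(4 + 11520) = -1722*11524 = -19844328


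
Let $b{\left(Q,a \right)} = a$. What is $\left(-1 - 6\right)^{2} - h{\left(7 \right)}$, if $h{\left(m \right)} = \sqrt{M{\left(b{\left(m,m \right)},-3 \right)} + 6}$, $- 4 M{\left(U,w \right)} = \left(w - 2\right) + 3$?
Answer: $49 - \frac{\sqrt{26}}{2} \approx 46.451$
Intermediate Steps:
$M{\left(U,w \right)} = - \frac{1}{4} - \frac{w}{4}$ ($M{\left(U,w \right)} = - \frac{\left(w - 2\right) + 3}{4} = - \frac{\left(-2 + w\right) + 3}{4} = - \frac{1 + w}{4} = - \frac{1}{4} - \frac{w}{4}$)
$h{\left(m \right)} = \frac{\sqrt{26}}{2}$ ($h{\left(m \right)} = \sqrt{\left(- \frac{1}{4} - - \frac{3}{4}\right) + 6} = \sqrt{\left(- \frac{1}{4} + \frac{3}{4}\right) + 6} = \sqrt{\frac{1}{2} + 6} = \sqrt{\frac{13}{2}} = \frac{\sqrt{26}}{2}$)
$\left(-1 - 6\right)^{2} - h{\left(7 \right)} = \left(-1 - 6\right)^{2} - \frac{\sqrt{26}}{2} = \left(-7\right)^{2} - \frac{\sqrt{26}}{2} = 49 - \frac{\sqrt{26}}{2}$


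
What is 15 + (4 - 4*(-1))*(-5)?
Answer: -25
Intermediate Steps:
15 + (4 - 4*(-1))*(-5) = 15 + (4 - 1*(-4))*(-5) = 15 + (4 + 4)*(-5) = 15 + 8*(-5) = 15 - 40 = -25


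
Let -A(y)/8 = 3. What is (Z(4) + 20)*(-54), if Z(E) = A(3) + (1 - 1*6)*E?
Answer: 1296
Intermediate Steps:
A(y) = -24 (A(y) = -8*3 = -24)
Z(E) = -24 - 5*E (Z(E) = -24 + (1 - 1*6)*E = -24 + (1 - 6)*E = -24 - 5*E)
(Z(4) + 20)*(-54) = ((-24 - 5*4) + 20)*(-54) = ((-24 - 20) + 20)*(-54) = (-44 + 20)*(-54) = -24*(-54) = 1296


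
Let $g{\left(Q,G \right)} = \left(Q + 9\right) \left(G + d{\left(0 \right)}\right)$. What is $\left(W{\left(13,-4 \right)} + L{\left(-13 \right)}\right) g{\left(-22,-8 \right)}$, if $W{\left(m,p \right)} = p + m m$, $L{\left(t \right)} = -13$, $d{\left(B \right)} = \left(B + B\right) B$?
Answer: $15808$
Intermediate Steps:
$d{\left(B \right)} = 2 B^{2}$ ($d{\left(B \right)} = 2 B B = 2 B^{2}$)
$W{\left(m,p \right)} = p + m^{2}$
$g{\left(Q,G \right)} = G \left(9 + Q\right)$ ($g{\left(Q,G \right)} = \left(Q + 9\right) \left(G + 2 \cdot 0^{2}\right) = \left(9 + Q\right) \left(G + 2 \cdot 0\right) = \left(9 + Q\right) \left(G + 0\right) = \left(9 + Q\right) G = G \left(9 + Q\right)$)
$\left(W{\left(13,-4 \right)} + L{\left(-13 \right)}\right) g{\left(-22,-8 \right)} = \left(\left(-4 + 13^{2}\right) - 13\right) \left(- 8 \left(9 - 22\right)\right) = \left(\left(-4 + 169\right) - 13\right) \left(\left(-8\right) \left(-13\right)\right) = \left(165 - 13\right) 104 = 152 \cdot 104 = 15808$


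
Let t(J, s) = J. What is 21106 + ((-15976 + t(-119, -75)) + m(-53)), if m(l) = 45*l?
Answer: 2626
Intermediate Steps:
21106 + ((-15976 + t(-119, -75)) + m(-53)) = 21106 + ((-15976 - 119) + 45*(-53)) = 21106 + (-16095 - 2385) = 21106 - 18480 = 2626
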